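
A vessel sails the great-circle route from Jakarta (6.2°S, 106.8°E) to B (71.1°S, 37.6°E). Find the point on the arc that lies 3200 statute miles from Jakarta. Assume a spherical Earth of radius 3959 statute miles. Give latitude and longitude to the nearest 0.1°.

The haversine formula gives a central angle δ ≈ 1.353 rad (77.5°) between the endpoints. The total great-circle distance is δ·R ≈ 1.353 × 3959 ≈ 5355 mi, so the target fraction is f = 3200/5355 ≈ 0.598.
Interpolate at f ≈ 0.598 with slerp weights a = sin((1−f)δ)/sin δ ≈ 0.530, b = sin(fδ)/sin δ ≈ 0.741.
p = a·p₁ + b·p₂ ≈ (0.038, 0.651, -0.758); φ = arcsin(p_z) ≈ -49.29°, λ = atan2(p_y, p_x) ≈ 86.69°.

≈ (49.3°S, 86.7°E)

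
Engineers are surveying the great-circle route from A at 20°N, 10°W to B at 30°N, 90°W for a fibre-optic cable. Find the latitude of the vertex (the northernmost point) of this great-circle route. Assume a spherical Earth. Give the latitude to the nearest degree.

The great circle lies in the plane with unit normal n̂ = (p₁ × p₂)/|p₁ × p₂|.
Here n̂_z ≈ -0.844; the vertex latitude is φ_max = arccos|n̂_z| ≈ 32.5°.
Check via Clairaut: cos φ_max = |cos φ₁| · sin C = cos(20.0°)·sin(63.9°) ≈ 0.844, again giving ≈ 32.5°.

≈ 32°N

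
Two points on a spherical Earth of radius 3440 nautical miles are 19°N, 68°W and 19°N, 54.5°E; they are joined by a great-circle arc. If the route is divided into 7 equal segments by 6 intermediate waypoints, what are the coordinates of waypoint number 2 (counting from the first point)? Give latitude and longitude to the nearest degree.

Write both endpoints as unit vectors p₁, p₂ with components (cos φ cos λ, cos φ sin λ, sin φ).
The central angle between the endpoints is δ = arccos(p₁·p₂) ≈ 1.954 rad (112.0°).
Interpolate at f = 2/7 with slerp weights a = sin((1−f)δ)/sin δ ≈ 1.062, b = sin(fδ)/sin δ ≈ 0.571.
p = a·p₁ + b·p₂ ≈ (0.690, -0.491, 0.532); φ = arcsin(p_z) ≈ 32.13°, λ = atan2(p_y, p_x) ≈ -35.45°.

≈ 32°N, 35°W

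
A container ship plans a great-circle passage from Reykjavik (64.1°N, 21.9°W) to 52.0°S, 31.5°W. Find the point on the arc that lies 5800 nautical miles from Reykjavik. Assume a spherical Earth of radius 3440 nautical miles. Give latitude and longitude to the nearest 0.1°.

From cos δ = sin φ₁ sin φ₂ + cos φ₁ cos φ₂ cos Δλ, the central angle is δ ≈ 2.031 rad (116.3°). The total great-circle distance is δ·R ≈ 2.031 × 3440 ≈ 6985 nmi, so the target fraction is f = 5800/6985 ≈ 0.830.
Interpolate at f ≈ 0.830 with slerp weights a = sin((1−f)δ)/sin δ ≈ 0.377, b = sin(fδ)/sin δ ≈ 1.108.
p = a·p₁ + b·p₂ ≈ (0.735, -0.418, -0.534); φ = arcsin(p_z) ≈ -32.31°, λ = atan2(p_y, p_x) ≈ -29.64°.

≈ 32.3°S, 29.6°W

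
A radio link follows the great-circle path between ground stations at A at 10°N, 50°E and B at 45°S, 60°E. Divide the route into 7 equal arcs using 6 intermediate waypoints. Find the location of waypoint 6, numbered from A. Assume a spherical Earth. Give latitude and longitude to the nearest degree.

Convert each endpoint to a unit vector on the sphere (x = cos φ cos λ, y = cos φ sin λ, z = sin φ).
The central angle between the endpoints is δ = arccos(p₁·p₂) ≈ 0.973 rad (55.7°).
Interpolate at f = 6/7 with slerp weights a = sin((1−f)δ)/sin δ ≈ 0.168, b = sin(fδ)/sin δ ≈ 0.896.
p = a·p₁ + b·p₂ ≈ (0.423, 0.675, -0.604); φ = arcsin(p_z) ≈ -37.19°, λ = atan2(p_y, p_x) ≈ 57.94°.

≈ 37°S, 58°E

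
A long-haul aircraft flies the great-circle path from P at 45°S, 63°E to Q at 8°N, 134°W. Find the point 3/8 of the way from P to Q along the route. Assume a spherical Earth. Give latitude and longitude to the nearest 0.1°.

The haversine formula gives a central angle δ ≈ 2.447 rad (140.2°) between the endpoints.
Interpolate at f = 3/8 with slerp weights a = sin((1−f)δ)/sin δ ≈ 1.560, b = sin(fδ)/sin δ ≈ 1.240.
p = a·p₁ + b·p₂ ≈ (-0.352, 0.100, -0.931); φ = arcsin(p_z) ≈ -68.53°, λ = atan2(p_y, p_x) ≈ 164.19°.

≈ 68.5°S, 164.2°E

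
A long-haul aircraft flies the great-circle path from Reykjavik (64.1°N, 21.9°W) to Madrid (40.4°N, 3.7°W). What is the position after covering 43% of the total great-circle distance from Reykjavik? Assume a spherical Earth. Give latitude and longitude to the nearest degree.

≈ 54°N, 12°W

Write both endpoints as unit vectors p₁, p₂ with components (cos φ cos λ, cos φ sin λ, sin φ).
The central angle between the endpoints is δ = arccos(p₁·p₂) ≈ 0.453 rad (26.0°).
Interpolate at f = 0.43 with slerp weights a = sin((1−f)δ)/sin δ ≈ 0.583, b = sin(fδ)/sin δ ≈ 0.442.
p = a·p₁ + b·p₂ ≈ (0.573, -0.117, 0.811); φ = arcsin(p_z) ≈ 54.24°, λ = atan2(p_y, p_x) ≈ -11.53°.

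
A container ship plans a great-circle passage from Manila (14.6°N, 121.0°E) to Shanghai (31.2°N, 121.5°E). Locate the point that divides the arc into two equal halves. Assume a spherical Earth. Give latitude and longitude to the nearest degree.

Convert each endpoint to a unit vector on the sphere (x = cos φ cos λ, y = cos φ sin λ, z = sin φ).
The central angle between the endpoints is δ = arccos(p₁·p₂) ≈ 0.290 rad (16.6°).
Interpolate at f = 1/2 with slerp weights a = sin((1−f)δ)/sin δ ≈ 0.505, b = sin(fδ)/sin δ ≈ 0.505.
p = a·p₁ + b·p₂ ≈ (-0.478, 0.788, 0.389); φ = arcsin(p_z) ≈ 22.90°, λ = atan2(p_y, p_x) ≈ 121.23°.

≈ 23°N, 121°E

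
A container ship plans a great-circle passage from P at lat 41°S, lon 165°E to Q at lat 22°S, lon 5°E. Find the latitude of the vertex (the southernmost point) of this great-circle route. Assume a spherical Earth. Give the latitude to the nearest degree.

≈ 75°S

The great circle lies in the plane with unit normal n̂ = (p₁ × p₂)/|p₁ × p₂|.
Here n̂_z ≈ -0.263; the vertex latitude is φ_max = arccos|n̂_z| ≈ 74.8°.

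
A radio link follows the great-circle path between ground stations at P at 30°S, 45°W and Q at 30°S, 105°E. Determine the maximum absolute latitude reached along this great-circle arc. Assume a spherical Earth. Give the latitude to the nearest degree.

The great circle lies in the plane with unit normal n̂ = (p₁ × p₂)/|p₁ × p₂|.
Here n̂_z ≈ +0.409; the vertex latitude is φ_max = arccos|n̂_z| ≈ 65.9°.

≈ 66°S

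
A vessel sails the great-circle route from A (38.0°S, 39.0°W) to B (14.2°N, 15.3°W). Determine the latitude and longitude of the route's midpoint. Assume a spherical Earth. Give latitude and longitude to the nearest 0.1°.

≈ (12.1°S, 25.9°W)

From cos δ = sin φ₁ sin φ₂ + cos φ₁ cos φ₂ cos Δλ, the central angle is δ ≈ 0.990 rad (56.7°).
Interpolate at f = 1/2 with slerp weights a = sin((1−f)δ)/sin δ ≈ 0.568, b = sin(fδ)/sin δ ≈ 0.568.
p = a·p₁ + b·p₂ ≈ (0.879, -0.427, -0.210); φ = arcsin(p_z) ≈ -12.15°, λ = atan2(p_y, p_x) ≈ -25.91°.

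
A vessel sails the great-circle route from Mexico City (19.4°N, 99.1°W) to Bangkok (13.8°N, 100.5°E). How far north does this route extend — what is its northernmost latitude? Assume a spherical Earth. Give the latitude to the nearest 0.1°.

The great circle lies in the plane with unit normal n̂ = (p₁ × p₂)/|p₁ × p₂|.
Here n̂_z ≈ -0.495; the vertex latitude is φ_max = arccos|n̂_z| ≈ 60.4°.
Check via Clairaut: cos φ_max = |cos φ₁| · sin C = cos(19.4°)·sin(31.6°) ≈ 0.495, again giving ≈ 60.4°.

≈ 60.4°N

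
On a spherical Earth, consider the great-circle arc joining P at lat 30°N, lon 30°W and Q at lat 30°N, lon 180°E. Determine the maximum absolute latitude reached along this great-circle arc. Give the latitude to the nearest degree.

≈ 66°N

The great circle lies in the plane with unit normal n̂ = (p₁ × p₂)/|p₁ × p₂|.
Here n̂_z ≈ -0.409; the vertex latitude is φ_max = arccos|n̂_z| ≈ 65.9°.
Check via Clairaut: cos φ_max = |cos φ₁| · sin C = cos(30.0°)·sin(28.2°) ≈ 0.409, again giving ≈ 65.9°.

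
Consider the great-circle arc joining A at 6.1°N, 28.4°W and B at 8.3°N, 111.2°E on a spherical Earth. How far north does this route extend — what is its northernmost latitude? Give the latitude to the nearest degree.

≈ 20°N

The great circle lies in the plane with unit normal n̂ = (p₁ × p₂)/|p₁ × p₂|.
Here n̂_z ≈ +0.939; the vertex latitude is φ_max = arccos|n̂_z| ≈ 20.1°.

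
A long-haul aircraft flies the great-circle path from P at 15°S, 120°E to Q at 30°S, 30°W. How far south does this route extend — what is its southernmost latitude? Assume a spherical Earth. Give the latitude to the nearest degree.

The great circle lies in the plane with unit normal n̂ = (p₁ × p₂)/|p₁ × p₂|.
Here n̂_z ≈ -0.520; the vertex latitude is φ_max = arccos|n̂_z| ≈ 58.6°.

≈ 59°S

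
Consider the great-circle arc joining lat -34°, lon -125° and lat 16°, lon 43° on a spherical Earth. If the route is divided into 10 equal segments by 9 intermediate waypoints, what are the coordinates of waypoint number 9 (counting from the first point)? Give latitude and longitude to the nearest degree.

≈ lat 2°, lon 35°

Convert each endpoint to a unit vector on the sphere (x = cos φ cos λ, y = cos φ sin λ, z = sin φ).
The central angle between the endpoints is δ = arccos(p₁·p₂) ≈ 2.775 rad (159.0°).
Interpolate at f = 9/10 with slerp weights a = sin((1−f)δ)/sin δ ≈ 0.765, b = sin(fδ)/sin δ ≈ 1.676.
p = a·p₁ + b·p₂ ≈ (0.814, 0.579, 0.034); φ = arcsin(p_z) ≈ 1.96°, λ = atan2(p_y, p_x) ≈ 35.42°.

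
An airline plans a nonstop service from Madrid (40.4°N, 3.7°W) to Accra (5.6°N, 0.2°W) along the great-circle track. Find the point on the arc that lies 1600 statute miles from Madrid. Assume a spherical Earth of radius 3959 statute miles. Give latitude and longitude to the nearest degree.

Convert each endpoint to a unit vector on the sphere (x = cos φ cos λ, y = cos φ sin λ, z = sin φ).
The central angle between the endpoints is δ = arccos(p₁·p₂) ≈ 0.610 rad (34.9°). The total great-circle distance is δ·R ≈ 0.610 × 3959 ≈ 2414 mi, so the target fraction is f = 1600/2414 ≈ 0.663.
Interpolate at f ≈ 0.663 with slerp weights a = sin((1−f)δ)/sin δ ≈ 0.357, b = sin(fδ)/sin δ ≈ 0.687.
p = a·p₁ + b·p₂ ≈ (0.954, -0.020, 0.298); φ = arcsin(p_z) ≈ 17.35°, λ = atan2(p_y, p_x) ≈ -1.20°.

≈ 17°N, 1°W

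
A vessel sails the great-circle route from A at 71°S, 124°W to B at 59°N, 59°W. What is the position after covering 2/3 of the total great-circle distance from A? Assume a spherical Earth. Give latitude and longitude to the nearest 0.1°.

≈ 15.3°N, 78.1°W

Convert each endpoint to a unit vector on the sphere (x = cos φ cos λ, y = cos φ sin λ, z = sin φ).
The central angle between the endpoints is δ = arccos(p₁·p₂) ≈ 2.403 rad (137.7°).
Interpolate at f = 2/3 with slerp weights a = sin((1−f)δ)/sin δ ≈ 1.067, b = sin(fδ)/sin δ ≈ 1.485.
p = a·p₁ + b·p₂ ≈ (0.200, -0.944, 0.264); φ = arcsin(p_z) ≈ 15.31°, λ = atan2(p_y, p_x) ≈ -78.05°.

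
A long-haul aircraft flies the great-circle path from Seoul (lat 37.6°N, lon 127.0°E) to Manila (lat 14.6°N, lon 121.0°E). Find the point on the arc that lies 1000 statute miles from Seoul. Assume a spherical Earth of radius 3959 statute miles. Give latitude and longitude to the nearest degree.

From cos δ = sin φ₁ sin φ₂ + cos φ₁ cos φ₂ cos Δλ, the central angle is δ ≈ 0.412 rad (23.6°). The total great-circle distance is δ·R ≈ 0.412 × 3959 ≈ 1631 mi, so the target fraction is f = 1000/1631 ≈ 0.613.
Interpolate at f ≈ 0.613 with slerp weights a = sin((1−f)δ)/sin δ ≈ 0.396, b = sin(fδ)/sin δ ≈ 0.624.
p = a·p₁ + b·p₂ ≈ (-0.500, 0.768, 0.399); φ = arcsin(p_z) ≈ 23.53°, λ = atan2(p_y, p_x) ≈ 123.05°.

≈ lat 24°N, lon 123°E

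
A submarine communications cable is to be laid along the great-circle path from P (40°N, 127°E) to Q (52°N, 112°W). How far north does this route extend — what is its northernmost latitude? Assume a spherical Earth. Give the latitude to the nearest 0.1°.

≈ 65.2°N

The great circle lies in the plane with unit normal n̂ = (p₁ × p₂)/|p₁ × p₂|.
Here n̂_z ≈ +0.419; the vertex latitude is φ_max = arccos|n̂_z| ≈ 65.2°.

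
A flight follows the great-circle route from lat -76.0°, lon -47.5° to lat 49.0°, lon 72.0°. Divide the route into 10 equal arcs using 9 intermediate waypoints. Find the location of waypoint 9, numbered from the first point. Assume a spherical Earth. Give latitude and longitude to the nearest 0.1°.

≈ lat 35.3°, lon 65.7°

Write both endpoints as unit vectors p₁, p₂ with components (cos φ cos λ, cos φ sin λ, sin φ).
The central angle between the endpoints is δ = arccos(p₁·p₂) ≈ 2.516 rad (144.1°).
Interpolate at f = 9/10 with slerp weights a = sin((1−f)δ)/sin δ ≈ 0.425, b = sin(fδ)/sin δ ≈ 1.313.
p = a·p₁ + b·p₂ ≈ (0.336, 0.743, 0.579); φ = arcsin(p_z) ≈ 35.35°, λ = atan2(p_y, p_x) ≈ 65.70°.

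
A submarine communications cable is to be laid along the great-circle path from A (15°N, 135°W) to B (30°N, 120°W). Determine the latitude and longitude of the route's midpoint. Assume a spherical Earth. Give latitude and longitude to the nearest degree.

≈ (23°N, 128°W)

Convert each endpoint to a unit vector on the sphere (x = cos φ cos λ, y = cos φ sin λ, z = sin φ).
The central angle between the endpoints is δ = arccos(p₁·p₂) ≈ 0.356 rad (20.4°).
Interpolate at f = 1/2 with slerp weights a = sin((1−f)δ)/sin δ ≈ 0.508, b = sin(fδ)/sin δ ≈ 0.508.
p = a·p₁ + b·p₂ ≈ (-0.567, -0.728, 0.385); φ = arcsin(p_z) ≈ 22.67°, λ = atan2(p_y, p_x) ≈ -127.91°.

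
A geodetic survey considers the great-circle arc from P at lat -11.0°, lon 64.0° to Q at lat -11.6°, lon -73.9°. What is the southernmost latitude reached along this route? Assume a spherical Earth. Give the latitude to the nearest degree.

≈ -29°

The great circle lies in the plane with unit normal n̂ = (p₁ × p₂)/|p₁ × p₂|.
Here n̂_z ≈ -0.874; the vertex latitude is φ_max = arccos|n̂_z| ≈ 29.1°.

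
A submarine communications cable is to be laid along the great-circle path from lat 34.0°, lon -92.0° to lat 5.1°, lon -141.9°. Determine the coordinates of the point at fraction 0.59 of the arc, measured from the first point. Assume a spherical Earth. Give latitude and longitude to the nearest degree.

Convert each endpoint to a unit vector on the sphere (x = cos φ cos λ, y = cos φ sin λ, z = sin φ).
The central angle between the endpoints is δ = arccos(p₁·p₂) ≈ 0.950 rad (54.4°).
Interpolate at f = 0.59 with slerp weights a = sin((1−f)δ)/sin δ ≈ 0.467, b = sin(fδ)/sin δ ≈ 0.654.
p = a·p₁ + b·p₂ ≈ (-0.526, -0.788, 0.319); φ = arcsin(p_z) ≈ 18.61°, λ = atan2(p_y, p_x) ≈ -123.70°.

≈ lat 19°, lon -124°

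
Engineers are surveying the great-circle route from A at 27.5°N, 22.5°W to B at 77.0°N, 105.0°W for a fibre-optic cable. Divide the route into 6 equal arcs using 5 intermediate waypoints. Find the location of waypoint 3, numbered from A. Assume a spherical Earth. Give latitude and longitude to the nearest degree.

The haversine formula gives a central angle δ ≈ 1.075 rad (61.6°) between the endpoints.
Interpolate at f = 3/6 with slerp weights a = sin((1−f)δ)/sin δ ≈ 0.582, b = sin(fδ)/sin δ ≈ 0.582.
p = a·p₁ + b·p₂ ≈ (0.443, -0.324, 0.836); φ = arcsin(p_z) ≈ 56.71°, λ = atan2(p_y, p_x) ≈ -36.18°.

≈ 57°N, 36°W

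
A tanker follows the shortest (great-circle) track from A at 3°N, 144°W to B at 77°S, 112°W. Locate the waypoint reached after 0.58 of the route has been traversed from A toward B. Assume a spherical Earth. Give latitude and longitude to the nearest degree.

Convert each endpoint to a unit vector on the sphere (x = cos φ cos λ, y = cos φ sin λ, z = sin φ).
The central angle between the endpoints is δ = arccos(p₁·p₂) ≈ 1.431 rad (82.0°).
Interpolate at f = 0.58 with slerp weights a = sin((1−f)δ)/sin δ ≈ 0.571, b = sin(fδ)/sin δ ≈ 0.745.
p = a·p₁ + b·p₂ ≈ (-0.524, -0.491, -0.696); φ = arcsin(p_z) ≈ -44.12°, λ = atan2(p_y, p_x) ≈ -136.89°.

≈ 44°S, 137°W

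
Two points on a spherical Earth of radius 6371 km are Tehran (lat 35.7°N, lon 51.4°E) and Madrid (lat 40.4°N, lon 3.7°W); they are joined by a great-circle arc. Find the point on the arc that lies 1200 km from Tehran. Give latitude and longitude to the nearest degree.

≈ lat 39°N, lon 39°E

From cos δ = sin φ₁ sin φ₂ + cos φ₁ cos φ₂ cos Δλ, the central angle is δ ≈ 0.749 rad (42.9°). The total great-circle distance is δ·R ≈ 0.749 × 6371 ≈ 4775 km, so the target fraction is f = 1200/4775 ≈ 0.251.
Interpolate at f ≈ 0.251 with slerp weights a = sin((1−f)δ)/sin δ ≈ 0.781, b = sin(fδ)/sin δ ≈ 0.275.
p = a·p₁ + b·p₂ ≈ (0.605, 0.482, 0.634); φ = arcsin(p_z) ≈ 39.34°, λ = atan2(p_y, p_x) ≈ 38.58°.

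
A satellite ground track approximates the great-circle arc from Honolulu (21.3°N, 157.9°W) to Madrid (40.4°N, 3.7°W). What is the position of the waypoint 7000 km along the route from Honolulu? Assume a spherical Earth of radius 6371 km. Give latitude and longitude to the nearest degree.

≈ 70°N, 89°W

Write both endpoints as unit vectors p₁, p₂ with components (cos φ cos λ, cos φ sin λ, sin φ).
The central angle between the endpoints is δ = arccos(p₁·p₂) ≈ 1.986 rad (113.8°). The total great-circle distance is δ·R ≈ 1.986 × 6371 ≈ 12653 km, so the target fraction is f = 7000/12653 ≈ 0.553.
Interpolate at f ≈ 0.553 with slerp weights a = sin((1−f)δ)/sin δ ≈ 0.847, b = sin(fδ)/sin δ ≈ 0.973.
p = a·p₁ + b·p₂ ≈ (0.008, -0.345, 0.939); φ = arcsin(p_z) ≈ 69.82°, λ = atan2(p_y, p_x) ≈ -88.63°.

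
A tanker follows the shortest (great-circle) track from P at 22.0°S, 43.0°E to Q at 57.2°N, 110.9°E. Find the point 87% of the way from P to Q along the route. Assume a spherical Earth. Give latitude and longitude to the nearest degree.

≈ 50°N, 94°E

Write both endpoints as unit vectors p₁, p₂ with components (cos φ cos λ, cos φ sin λ, sin φ).
The central angle between the endpoints is δ = arccos(p₁·p₂) ≈ 1.697 rad (97.2°).
Interpolate at f = 0.87 with slerp weights a = sin((1−f)δ)/sin δ ≈ 0.221, b = sin(fδ)/sin δ ≈ 1.004.
p = a·p₁ + b·p₂ ≈ (-0.044, 0.647, 0.761); φ = arcsin(p_z) ≈ 49.54°, λ = atan2(p_y, p_x) ≈ 93.92°.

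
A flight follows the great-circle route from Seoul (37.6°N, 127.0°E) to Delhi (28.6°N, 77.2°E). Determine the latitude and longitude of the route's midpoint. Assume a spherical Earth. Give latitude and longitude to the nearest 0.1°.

Convert each endpoint to a unit vector on the sphere (x = cos φ cos λ, y = cos φ sin λ, z = sin φ).
The central angle between the endpoints is δ = arccos(p₁·p₂) ≈ 0.736 rad (42.2°).
Interpolate at f = 1/2 with slerp weights a = sin((1−f)δ)/sin δ ≈ 0.536, b = sin(fδ)/sin δ ≈ 0.536.
p = a·p₁ + b·p₂ ≈ (-0.151, 0.798, 0.583); φ = arcsin(p_z) ≈ 35.70°, λ = atan2(p_y, p_x) ≈ 100.74°.

≈ 35.7°N, 100.7°E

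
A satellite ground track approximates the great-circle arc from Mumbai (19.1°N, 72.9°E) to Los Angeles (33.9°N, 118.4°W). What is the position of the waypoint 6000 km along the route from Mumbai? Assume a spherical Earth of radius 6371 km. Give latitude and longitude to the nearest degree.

Write both endpoints as unit vectors p₁, p₂ with components (cos φ cos λ, cos φ sin λ, sin φ).
The central angle between the endpoints is δ = arccos(p₁·p₂) ≈ 2.198 rad (125.9°). The total great-circle distance is δ·R ≈ 2.198 × 6371 ≈ 14001 km, so the target fraction is f = 6000/14001 ≈ 0.429.
Interpolate at f ≈ 0.429 with slerp weights a = sin((1−f)δ)/sin δ ≈ 1.174, b = sin(fδ)/sin δ ≈ 0.998.
p = a·p₁ + b·p₂ ≈ (-0.068, 0.331, 0.941); φ = arcsin(p_z) ≈ 70.23°, λ = atan2(p_y, p_x) ≈ 101.59°.

≈ 70°N, 102°E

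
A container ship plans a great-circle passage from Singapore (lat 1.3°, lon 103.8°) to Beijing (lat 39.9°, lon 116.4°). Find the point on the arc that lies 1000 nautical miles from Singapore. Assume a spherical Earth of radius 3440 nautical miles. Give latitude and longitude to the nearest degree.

The haversine formula gives a central angle δ ≈ 0.703 rad (40.3°) between the endpoints. The total great-circle distance is δ·R ≈ 0.703 × 3440 ≈ 2418 nmi, so the target fraction is f = 1000/2418 ≈ 0.414.
Interpolate at f ≈ 0.414 with slerp weights a = sin((1−f)δ)/sin δ ≈ 0.620, b = sin(fδ)/sin δ ≈ 0.443.
p = a·p₁ + b·p₂ ≈ (-0.299, 0.906, 0.299); φ = arcsin(p_z) ≈ 17.37°, λ = atan2(p_y, p_x) ≈ 108.26°.

≈ lat 17°, lon 108°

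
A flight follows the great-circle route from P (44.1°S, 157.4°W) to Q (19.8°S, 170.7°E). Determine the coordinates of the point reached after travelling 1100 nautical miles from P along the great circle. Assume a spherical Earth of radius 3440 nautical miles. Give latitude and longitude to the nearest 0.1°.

From cos δ = sin φ₁ sin φ₂ + cos φ₁ cos φ₂ cos Δλ, the central angle is δ ≈ 0.628 rad (36.0°). The total great-circle distance is δ·R ≈ 0.628 × 3440 ≈ 2159 nmi, so the target fraction is f = 1100/2159 ≈ 0.509.
Interpolate at f ≈ 0.509 with slerp weights a = sin((1−f)δ)/sin δ ≈ 0.516, b = sin(fδ)/sin δ ≈ 0.535.
p = a·p₁ + b·p₂ ≈ (-0.839, -0.061, -0.540); φ = arcsin(p_z) ≈ -32.72°, λ = atan2(p_y, p_x) ≈ -175.84°.

≈ (32.7°S, 175.8°W)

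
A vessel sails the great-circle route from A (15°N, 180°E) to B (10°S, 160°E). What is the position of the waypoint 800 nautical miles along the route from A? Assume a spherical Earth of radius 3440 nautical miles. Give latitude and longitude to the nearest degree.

≈ (5°N, 172°E)

The haversine formula gives a central angle δ ≈ 0.557 rad (31.9°) between the endpoints. The total great-circle distance is δ·R ≈ 0.557 × 3440 ≈ 1915 nmi, so the target fraction is f = 800/1915 ≈ 0.418.
Interpolate at f ≈ 0.418 with slerp weights a = sin((1−f)δ)/sin δ ≈ 0.603, b = sin(fδ)/sin δ ≈ 0.436.
p = a·p₁ + b·p₂ ≈ (-0.986, 0.147, 0.080); φ = arcsin(p_z) ≈ 4.61°, λ = atan2(p_y, p_x) ≈ 171.53°.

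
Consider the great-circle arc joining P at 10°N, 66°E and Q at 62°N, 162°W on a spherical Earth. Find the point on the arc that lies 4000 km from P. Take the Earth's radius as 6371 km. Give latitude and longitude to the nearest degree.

≈ 43°N, 82°E

The haversine formula gives a central angle δ ≈ 1.727 rad (99.0°) between the endpoints. The total great-circle distance is δ·R ≈ 1.727 × 6371 ≈ 11006 km, so the target fraction is f = 4000/11006 ≈ 0.363.
Interpolate at f ≈ 0.363 with slerp weights a = sin((1−f)δ)/sin δ ≈ 0.902, b = sin(fδ)/sin δ ≈ 0.595.
p = a·p₁ + b·p₂ ≈ (0.096, 0.725, 0.682); φ = arcsin(p_z) ≈ 42.98°, λ = atan2(p_y, p_x) ≈ 82.47°.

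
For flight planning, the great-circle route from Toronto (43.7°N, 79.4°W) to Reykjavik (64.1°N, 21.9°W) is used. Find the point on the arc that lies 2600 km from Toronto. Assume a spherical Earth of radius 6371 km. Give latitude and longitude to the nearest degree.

≈ 60°N, 51°W

Write both endpoints as unit vectors p₁, p₂ with components (cos φ cos λ, cos φ sin λ, sin φ).
The central angle between the endpoints is δ = arccos(p₁·p₂) ≈ 0.658 rad (37.7°). The total great-circle distance is δ·R ≈ 0.658 × 6371 ≈ 4193 km, so the target fraction is f = 2600/4193 ≈ 0.620.
Interpolate at f ≈ 0.620 with slerp weights a = sin((1−f)δ)/sin δ ≈ 0.404, b = sin(fδ)/sin δ ≈ 0.649.
p = a·p₁ + b·p₂ ≈ (0.317, -0.393, 0.863); φ = arcsin(p_z) ≈ 59.68°, λ = atan2(p_y, p_x) ≈ -51.14°.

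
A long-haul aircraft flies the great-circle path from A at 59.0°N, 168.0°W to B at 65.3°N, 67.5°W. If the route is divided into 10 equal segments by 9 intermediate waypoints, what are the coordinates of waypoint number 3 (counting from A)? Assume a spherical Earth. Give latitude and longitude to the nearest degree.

≈ 68°N, 147°W

Convert each endpoint to a unit vector on the sphere (x = cos φ cos λ, y = cos φ sin λ, z = sin φ).
The central angle between the endpoints is δ = arccos(p₁·p₂) ≈ 0.738 rad (42.3°).
Interpolate at f = 3/10 with slerp weights a = sin((1−f)δ)/sin δ ≈ 0.734, b = sin(fδ)/sin δ ≈ 0.326.
p = a·p₁ + b·p₂ ≈ (-0.318, -0.205, 0.926); φ = arcsin(p_z) ≈ 67.80°, λ = atan2(p_y, p_x) ≈ -147.21°.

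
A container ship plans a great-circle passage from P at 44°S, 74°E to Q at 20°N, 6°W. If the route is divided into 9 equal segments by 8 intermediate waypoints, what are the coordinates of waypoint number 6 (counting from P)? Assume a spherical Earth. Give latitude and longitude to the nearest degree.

≈ 4°S, 16°E

Write both endpoints as unit vectors p₁, p₂ with components (cos φ cos λ, cos φ sin λ, sin φ).
The central angle between the endpoints is δ = arccos(p₁·p₂) ≈ 1.691 rad (96.9°).
Interpolate at f = 6/9 with slerp weights a = sin((1−f)δ)/sin δ ≈ 0.538, b = sin(fδ)/sin δ ≈ 0.910.
p = a·p₁ + b·p₂ ≈ (0.957, 0.283, -0.063); φ = arcsin(p_z) ≈ -3.59°, λ = atan2(p_y, p_x) ≈ 16.46°.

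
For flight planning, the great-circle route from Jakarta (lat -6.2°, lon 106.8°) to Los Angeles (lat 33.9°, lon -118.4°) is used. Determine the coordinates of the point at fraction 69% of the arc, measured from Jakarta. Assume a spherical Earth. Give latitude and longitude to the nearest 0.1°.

≈ lat 39.5°, lon -168.8°

Convert each endpoint to a unit vector on the sphere (x = cos φ cos λ, y = cos φ sin λ, z = sin φ).
The central angle between the endpoints is δ = arccos(p₁·p₂) ≈ 2.267 rad (129.9°).
Interpolate at f = 0.69 with slerp weights a = sin((1−f)δ)/sin δ ≈ 0.843, b = sin(fδ)/sin δ ≈ 1.304.
p = a·p₁ + b·p₂ ≈ (-0.757, -0.150, 0.636); φ = arcsin(p_z) ≈ 39.51°, λ = atan2(p_y, p_x) ≈ -168.81°.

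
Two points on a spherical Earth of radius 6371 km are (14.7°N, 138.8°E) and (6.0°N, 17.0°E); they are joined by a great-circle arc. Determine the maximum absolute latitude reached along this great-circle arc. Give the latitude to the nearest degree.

The great circle lies in the plane with unit normal n̂ = (p₁ × p₂)/|p₁ × p₂|.
Here n̂_z ≈ -0.932; the vertex latitude is φ_max = arccos|n̂_z| ≈ 21.2°.
Check via Clairaut: cos φ_max = |cos φ₁| · sin C = cos(14.7°)·sin(74.5°) ≈ 0.932, again giving ≈ 21.2°.

≈ 21°N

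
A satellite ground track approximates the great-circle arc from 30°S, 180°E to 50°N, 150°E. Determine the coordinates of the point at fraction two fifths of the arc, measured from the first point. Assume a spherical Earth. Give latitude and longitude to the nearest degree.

≈ 2°N, 170°E

Convert each endpoint to a unit vector on the sphere (x = cos φ cos λ, y = cos φ sin λ, z = sin φ).
The central angle between the endpoints is δ = arccos(p₁·p₂) ≈ 1.472 rad (84.3°).
Interpolate at f = 2/5 with slerp weights a = sin((1−f)δ)/sin δ ≈ 0.776, b = sin(fδ)/sin δ ≈ 0.558.
p = a·p₁ + b·p₂ ≈ (-0.983, 0.179, 0.039); φ = arcsin(p_z) ≈ 2.25°, λ = atan2(p_y, p_x) ≈ 169.66°.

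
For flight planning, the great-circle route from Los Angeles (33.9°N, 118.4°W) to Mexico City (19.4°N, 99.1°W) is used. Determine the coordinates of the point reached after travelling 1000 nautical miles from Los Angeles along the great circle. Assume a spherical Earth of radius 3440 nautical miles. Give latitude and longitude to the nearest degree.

≈ 23°N, 104°W

The haversine formula gives a central angle δ ≈ 0.392 rad (22.5°) between the endpoints. The total great-circle distance is δ·R ≈ 0.392 × 3440 ≈ 1348 nmi, so the target fraction is f = 1000/1348 ≈ 0.742.
Interpolate at f ≈ 0.742 with slerp weights a = sin((1−f)δ)/sin δ ≈ 0.265, b = sin(fδ)/sin δ ≈ 0.750.
p = a·p₁ + b·p₂ ≈ (-0.216, -0.892, 0.397); φ = arcsin(p_z) ≈ 23.38°, λ = atan2(p_y, p_x) ≈ -103.64°.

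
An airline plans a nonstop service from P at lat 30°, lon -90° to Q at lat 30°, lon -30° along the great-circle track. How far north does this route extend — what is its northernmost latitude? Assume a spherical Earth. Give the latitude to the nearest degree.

≈ 34°

The great circle lies in the plane with unit normal n̂ = (p₁ × p₂)/|p₁ × p₂|.
Here n̂_z ≈ +0.832; the vertex latitude is φ_max = arccos|n̂_z| ≈ 33.7°.
Check via Clairaut: cos φ_max = |cos φ₁| · sin C = cos(30.0°)·sin(73.9°) ≈ 0.832, again giving ≈ 33.7°.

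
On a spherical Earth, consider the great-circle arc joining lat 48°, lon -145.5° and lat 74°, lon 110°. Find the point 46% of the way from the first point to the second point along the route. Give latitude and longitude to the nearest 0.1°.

From cos δ = sin φ₁ sin φ₂ + cos φ₁ cos φ₂ cos Δλ, the central angle is δ ≈ 0.839 rad (48.1°).
Interpolate at f = 0.46 with slerp weights a = sin((1−f)δ)/sin δ ≈ 0.588, b = sin(fδ)/sin δ ≈ 0.506.
p = a·p₁ + b·p₂ ≈ (-0.372, -0.092, 0.924); φ = arcsin(p_z) ≈ 67.46°, λ = atan2(p_y, p_x) ≈ -166.12°.

≈ lat 67.5°, lon -166.1°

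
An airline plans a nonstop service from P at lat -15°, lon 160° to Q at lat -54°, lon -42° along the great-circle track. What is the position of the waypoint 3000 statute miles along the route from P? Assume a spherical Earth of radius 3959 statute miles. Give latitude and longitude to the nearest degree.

Convert each endpoint to a unit vector on the sphere (x = cos φ cos λ, y = cos φ sin λ, z = sin φ).
The central angle between the endpoints is δ = arccos(p₁·p₂) ≈ 1.893 rad (108.5°). The total great-circle distance is δ·R ≈ 1.893 × 3959 ≈ 7496 mi, so the target fraction is f = 3000/7496 ≈ 0.400.
Interpolate at f ≈ 0.400 with slerp weights a = sin((1−f)δ)/sin δ ≈ 0.956, b = sin(fδ)/sin δ ≈ 0.725.
p = a·p₁ + b·p₂ ≈ (-0.551, 0.031, -0.834); φ = arcsin(p_z) ≈ -56.49°, λ = atan2(p_y, p_x) ≈ 176.80°.

≈ lat -56°, lon 177°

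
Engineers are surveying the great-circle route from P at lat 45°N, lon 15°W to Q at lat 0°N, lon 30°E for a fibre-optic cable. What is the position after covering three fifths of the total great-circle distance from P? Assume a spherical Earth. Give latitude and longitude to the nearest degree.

Convert each endpoint to a unit vector on the sphere (x = cos φ cos λ, y = cos φ sin λ, z = sin φ).
The central angle between the endpoints is δ = arccos(p₁·p₂) ≈ 1.047 rad (60.0°).
Interpolate at f = 3/5 with slerp weights a = sin((1−f)δ)/sin δ ≈ 0.470, b = sin(fδ)/sin δ ≈ 0.679.
p = a·p₁ + b·p₂ ≈ (0.909, 0.253, 0.332); φ = arcsin(p_z) ≈ 19.40°, λ = atan2(p_y, p_x) ≈ 15.58°.

≈ lat 19°N, lon 16°E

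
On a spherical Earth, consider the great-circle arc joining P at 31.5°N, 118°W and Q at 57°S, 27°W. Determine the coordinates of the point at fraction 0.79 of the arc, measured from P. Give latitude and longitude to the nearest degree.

≈ 44°S, 60°W

From cos δ = sin φ₁ sin φ₂ + cos φ₁ cos φ₂ cos Δλ, the central angle is δ ≈ 2.033 rad (116.5°).
Interpolate at f = 0.79 with slerp weights a = sin((1−f)δ)/sin δ ≈ 0.463, b = sin(fδ)/sin δ ≈ 1.117.
p = a·p₁ + b·p₂ ≈ (0.357, -0.625, -0.695); φ = arcsin(p_z) ≈ -44.01°, λ = atan2(p_y, p_x) ≈ -60.27°.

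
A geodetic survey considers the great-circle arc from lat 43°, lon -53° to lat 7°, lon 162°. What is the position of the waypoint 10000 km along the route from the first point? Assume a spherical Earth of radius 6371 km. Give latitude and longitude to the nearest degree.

Write both endpoints as unit vectors p₁, p₂ with components (cos φ cos λ, cos φ sin λ, sin φ).
The central angle between the endpoints is δ = arccos(p₁·p₂) ≈ 2.108 rad (120.8°). The total great-circle distance is δ·R ≈ 2.108 × 6371 ≈ 13428 km, so the target fraction is f = 10000/13428 ≈ 0.745.
Interpolate at f ≈ 0.745 with slerp weights a = sin((1−f)δ)/sin δ ≈ 0.596, b = sin(fδ)/sin δ ≈ 1.164.
p = a·p₁ + b·p₂ ≈ (-0.836, 0.009, 0.549); φ = arcsin(p_z) ≈ 33.27°, λ = atan2(p_y, p_x) ≈ 179.41°.

≈ lat 33°, lon 179°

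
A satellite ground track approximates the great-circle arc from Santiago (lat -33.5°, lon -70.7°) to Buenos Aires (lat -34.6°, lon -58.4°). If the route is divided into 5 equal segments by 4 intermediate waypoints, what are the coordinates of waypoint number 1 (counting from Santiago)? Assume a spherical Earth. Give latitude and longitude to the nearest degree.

≈ lat -34°, lon -68°

The haversine formula gives a central angle δ ≈ 0.179 rad (10.2°) between the endpoints.
Interpolate at f = 1/5 with slerp weights a = sin((1−f)δ)/sin δ ≈ 0.802, b = sin(fδ)/sin δ ≈ 0.201.
p = a·p₁ + b·p₂ ≈ (0.308, -0.772, -0.557); φ = arcsin(p_z) ≈ -33.82°, λ = atan2(p_y, p_x) ≈ -68.27°.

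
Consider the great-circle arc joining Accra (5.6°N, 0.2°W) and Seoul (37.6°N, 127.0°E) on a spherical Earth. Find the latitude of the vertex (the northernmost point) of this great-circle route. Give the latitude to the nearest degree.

≈ 46°N

The great circle lies in the plane with unit normal n̂ = (p₁ × p₂)/|p₁ × p₂|.
Here n̂_z ≈ +0.691; the vertex latitude is φ_max = arccos|n̂_z| ≈ 46.3°.
Check via Clairaut: cos φ_max = |cos φ₁| · sin C = cos(5.6°)·sin(44.0°) ≈ 0.691, again giving ≈ 46.3°.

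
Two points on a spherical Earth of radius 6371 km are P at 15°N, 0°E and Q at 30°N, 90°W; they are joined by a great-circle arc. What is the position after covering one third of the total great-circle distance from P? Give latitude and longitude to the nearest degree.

Convert each endpoint to a unit vector on the sphere (x = cos φ cos λ, y = cos φ sin λ, z = sin φ).
The central angle between the endpoints is δ = arccos(p₁·p₂) ≈ 1.441 rad (82.6°).
Interpolate at f = 1/3 with slerp weights a = sin((1−f)δ)/sin δ ≈ 0.827, b = sin(fδ)/sin δ ≈ 0.466.
p = a·p₁ + b·p₂ ≈ (0.798, -0.404, 0.447); φ = arcsin(p_z) ≈ 26.55°, λ = atan2(p_y, p_x) ≈ -26.82°.

≈ 27°N, 27°W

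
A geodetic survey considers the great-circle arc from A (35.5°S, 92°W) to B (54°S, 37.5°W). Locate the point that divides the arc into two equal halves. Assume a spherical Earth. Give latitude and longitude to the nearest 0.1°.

≈ (48.0°S, 69.5°W)

Write both endpoints as unit vectors p₁, p₂ with components (cos φ cos λ, cos φ sin λ, sin φ).
The central angle between the endpoints is δ = arccos(p₁·p₂) ≈ 0.726 rad (41.6°).
Interpolate at f = 1/2 with slerp weights a = sin((1−f)δ)/sin δ ≈ 0.535, b = sin(fδ)/sin δ ≈ 0.535.
p = a·p₁ + b·p₂ ≈ (0.234, -0.627, -0.743); φ = arcsin(p_z) ≈ -48.02°, λ = atan2(p_y, p_x) ≈ -69.50°.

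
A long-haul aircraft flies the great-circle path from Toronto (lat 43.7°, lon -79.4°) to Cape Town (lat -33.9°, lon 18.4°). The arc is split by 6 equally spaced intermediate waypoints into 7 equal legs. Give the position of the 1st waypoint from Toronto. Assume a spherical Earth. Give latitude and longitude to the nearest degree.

≈ lat 36°, lon -60°

Write both endpoints as unit vectors p₁, p₂ with components (cos φ cos λ, cos φ sin λ, sin φ).
The central angle between the endpoints is δ = arccos(p₁·p₂) ≈ 2.056 rad (117.8°).
Interpolate at f = 1/7 with slerp weights a = sin((1−f)δ)/sin δ ≈ 1.110, b = sin(fδ)/sin δ ≈ 0.327.
p = a·p₁ + b·p₂ ≈ (0.405, -0.703, 0.584); φ = arcsin(p_z) ≈ 35.75°, λ = atan2(p_y, p_x) ≈ -60.02°.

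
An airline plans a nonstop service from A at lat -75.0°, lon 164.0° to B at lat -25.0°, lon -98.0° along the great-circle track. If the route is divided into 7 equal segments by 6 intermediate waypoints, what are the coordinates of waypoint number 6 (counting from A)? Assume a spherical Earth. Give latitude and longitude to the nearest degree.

Convert each endpoint to a unit vector on the sphere (x = cos φ cos λ, y = cos φ sin λ, z = sin φ).
The central angle between the endpoints is δ = arccos(p₁·p₂) ≈ 1.186 rad (67.9°).
Interpolate at f = 6/7 with slerp weights a = sin((1−f)δ)/sin δ ≈ 0.182, b = sin(fδ)/sin δ ≈ 0.917.
p = a·p₁ + b·p₂ ≈ (-0.161, -0.810, -0.563); φ = arcsin(p_z) ≈ -34.29°, λ = atan2(p_y, p_x) ≈ -101.23°.

≈ lat -34°, lon -101°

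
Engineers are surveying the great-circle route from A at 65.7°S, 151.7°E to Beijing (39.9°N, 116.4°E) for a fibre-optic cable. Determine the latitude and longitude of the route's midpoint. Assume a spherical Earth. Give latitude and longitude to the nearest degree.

Write both endpoints as unit vectors p₁, p₂ with components (cos φ cos λ, cos φ sin λ, sin φ).
The central angle between the endpoints is δ = arccos(p₁·p₂) ≈ 1.904 rad (109.1°).
Interpolate at f = 1/2 with slerp weights a = sin((1−f)δ)/sin δ ≈ 0.862, b = sin(fδ)/sin δ ≈ 0.862.
p = a·p₁ + b·p₂ ≈ (-0.606, 0.760, -0.233); φ = arcsin(p_z) ≈ -13.45°, λ = atan2(p_y, p_x) ≈ 128.57°.

≈ 13°S, 129°E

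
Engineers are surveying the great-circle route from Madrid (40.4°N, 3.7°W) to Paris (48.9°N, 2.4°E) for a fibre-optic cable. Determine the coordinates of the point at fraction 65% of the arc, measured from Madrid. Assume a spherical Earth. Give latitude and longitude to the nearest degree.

≈ (46°N, 0°E)

Convert each endpoint to a unit vector on the sphere (x = cos φ cos λ, y = cos φ sin λ, z = sin φ).
The central angle between the endpoints is δ = arccos(p₁·p₂) ≈ 0.166 rad (9.5°).
Interpolate at f = 0.65 with slerp weights a = sin((1−f)δ)/sin δ ≈ 0.351, b = sin(fδ)/sin δ ≈ 0.652.
p = a·p₁ + b·p₂ ≈ (0.695, 0.001, 0.719); φ = arcsin(p_z) ≈ 45.96°, λ = atan2(p_y, p_x) ≈ 0.06°.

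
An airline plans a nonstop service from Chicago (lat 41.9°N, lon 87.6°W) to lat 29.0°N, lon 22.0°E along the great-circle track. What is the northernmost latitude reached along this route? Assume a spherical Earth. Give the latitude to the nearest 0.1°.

≈ 51.9°N

The great circle lies in the plane with unit normal n̂ = (p₁ × p₂)/|p₁ × p₂|.
Here n̂_z ≈ +0.617; the vertex latitude is φ_max = arccos|n̂_z| ≈ 51.9°.
Check via Clairaut: cos φ_max = |cos φ₁| · sin C = cos(41.9°)·sin(56.0°) ≈ 0.617, again giving ≈ 51.9°.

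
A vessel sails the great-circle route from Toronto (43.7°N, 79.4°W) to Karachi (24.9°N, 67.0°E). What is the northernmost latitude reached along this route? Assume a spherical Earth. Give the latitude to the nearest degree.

The great circle lies in the plane with unit normal n̂ = (p₁ × p₂)/|p₁ × p₂|.
Here n̂_z ≈ +0.375; the vertex latitude is φ_max = arccos|n̂_z| ≈ 68.0°.
Check via Clairaut: cos φ_max = |cos φ₁| · sin C = cos(43.7°)·sin(31.3°) ≈ 0.375, again giving ≈ 68.0°.

≈ 68°N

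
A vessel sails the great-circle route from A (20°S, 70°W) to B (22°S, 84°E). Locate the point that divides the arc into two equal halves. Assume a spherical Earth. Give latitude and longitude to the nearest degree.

≈ (60°S, 5°E)

The haversine formula gives a central angle δ ≈ 2.285 rad (130.9°) between the endpoints.
Interpolate at f = 1/2 with slerp weights a = sin((1−f)δ)/sin δ ≈ 1.204, b = sin(fδ)/sin δ ≈ 1.204.
p = a·p₁ + b·p₂ ≈ (0.504, 0.047, -0.863); φ = arcsin(p_z) ≈ -59.62°, λ = atan2(p_y, p_x) ≈ 5.34°.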